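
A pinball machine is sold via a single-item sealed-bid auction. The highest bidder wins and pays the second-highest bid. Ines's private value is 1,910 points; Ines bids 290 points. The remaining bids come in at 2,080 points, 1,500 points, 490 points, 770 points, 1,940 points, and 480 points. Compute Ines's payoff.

Highest competing bid: 2,080 points.
Ines's bid 290 points is not the highest, so Ines loses, pays nothing, and earns zero payoff.

Ines's payoff: 0 points.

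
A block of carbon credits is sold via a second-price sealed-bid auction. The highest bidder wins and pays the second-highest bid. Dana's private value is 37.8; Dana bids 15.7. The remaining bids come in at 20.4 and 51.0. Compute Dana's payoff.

Payoff = 0.0.

Highest competing bid: 51.0.
Dana's bid 15.7 is not the highest, so Dana loses, pays nothing, and earns zero payoff.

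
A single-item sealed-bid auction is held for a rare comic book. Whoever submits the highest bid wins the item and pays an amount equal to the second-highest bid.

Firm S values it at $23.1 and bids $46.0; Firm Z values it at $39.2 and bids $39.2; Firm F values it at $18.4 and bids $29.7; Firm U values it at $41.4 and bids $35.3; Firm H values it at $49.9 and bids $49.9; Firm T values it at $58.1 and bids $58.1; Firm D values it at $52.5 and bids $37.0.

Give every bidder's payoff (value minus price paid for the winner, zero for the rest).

Bids in descending order: Firm T $58.1, then Firm H $49.9, then Firm S $46.0, then Firm Z $39.2, then Firm D $37.0, then Firm U $35.3, then Firm F $29.7.
Firm T has the top bid and wins; the price is the second-highest bid, $49.9.
Firm T's payoff = $58.1 − $49.9 = $8.2. All other bidders lose, so their payoff is 0.

Firm S $0.0, Firm Z $0.0, Firm F $0.0, Firm U $0.0, Firm H $0.0, Firm T $8.2, Firm D $0.0.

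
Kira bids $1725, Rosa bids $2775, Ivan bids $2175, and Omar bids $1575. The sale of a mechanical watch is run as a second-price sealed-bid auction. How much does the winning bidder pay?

Price paid: $2175.

Ranking the bids: Rosa $2775, then Ivan $2175, then Kira $1725, then Omar $1575.
Rosa has the highest bid, so Rosa wins.
The second-highest bid is $2175, so that is what Rosa pays.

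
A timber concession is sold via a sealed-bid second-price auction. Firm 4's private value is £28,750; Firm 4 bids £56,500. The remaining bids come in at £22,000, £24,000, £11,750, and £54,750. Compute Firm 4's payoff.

-£26,000

Highest competing bid: £54,750.
Firm 4's bid £56,500 is the highest overall, so Firm 4 wins and pays the second-highest bid, £54,750.
Payoff = value − price = £28,750 − £54,750 = -£26,000.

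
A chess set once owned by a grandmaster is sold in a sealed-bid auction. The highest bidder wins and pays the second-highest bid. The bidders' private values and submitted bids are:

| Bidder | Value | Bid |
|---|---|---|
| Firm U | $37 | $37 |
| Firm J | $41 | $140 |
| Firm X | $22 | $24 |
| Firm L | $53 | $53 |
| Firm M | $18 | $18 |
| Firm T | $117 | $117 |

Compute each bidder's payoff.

Ranking the bids: Firm J $140, then Firm T $117, then Firm L $53, then Firm U $37, then Firm X $24, then Firm M $18.
Firm J has the top bid and wins; the price is the second-highest bid, $117.
Firm J's payoff = $41 − $117 = -$76. All other bidders lose, so their payoff is 0.

Firm U $0, Firm J -$76, Firm X $0, Firm L $0, Firm M $0, Firm T $0.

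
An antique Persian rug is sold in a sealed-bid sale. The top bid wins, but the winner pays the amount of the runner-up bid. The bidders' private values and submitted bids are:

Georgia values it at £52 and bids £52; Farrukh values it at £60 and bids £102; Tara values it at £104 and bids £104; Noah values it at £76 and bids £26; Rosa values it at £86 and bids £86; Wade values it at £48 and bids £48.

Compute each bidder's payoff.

Ranking the bids: Tara £104, then Farrukh £102, then Rosa £86, then Georgia £52, then Wade £48, then Noah £26.
Tara has the top bid and wins; the price is the second-highest bid, £102.
Tara's payoff = £104 − £102 = £2. All other bidders lose, so their payoff is 0.

Payoffs: Georgia £0, Farrukh £0, Tara £2, Noah £0, Rosa £0, Wade £0.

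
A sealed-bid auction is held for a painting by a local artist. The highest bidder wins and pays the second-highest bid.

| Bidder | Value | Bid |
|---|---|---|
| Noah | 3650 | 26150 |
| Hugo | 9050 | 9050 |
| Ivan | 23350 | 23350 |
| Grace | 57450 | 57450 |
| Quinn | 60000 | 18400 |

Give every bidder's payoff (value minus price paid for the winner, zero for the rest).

Noah 0, Hugo 0, Ivan 0, Grace 31300, Quinn 0.

Bids in descending order: Grace 57450, then Noah 26150, then Ivan 23350, then Quinn 18400, then Hugo 9050.
Grace has the top bid and wins; the price is the second-highest bid, 26150.
Grace's payoff = 57450 − 26150 = 31300. All other bidders lose, so their payoff is 0.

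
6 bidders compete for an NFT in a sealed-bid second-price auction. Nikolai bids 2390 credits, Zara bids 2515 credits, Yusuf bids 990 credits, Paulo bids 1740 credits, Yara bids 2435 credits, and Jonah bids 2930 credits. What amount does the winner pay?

Ordered from highest: Jonah 2930 credits, then Zara 2515 credits, then Yara 2435 credits, then Nikolai 2390 credits, then Paulo 1740 credits, then Yusuf 990 credits.
Jonah has the highest bid, so Jonah wins.
The second-highest bid is 2515 credits, so that is what Jonah pays.

2515 credits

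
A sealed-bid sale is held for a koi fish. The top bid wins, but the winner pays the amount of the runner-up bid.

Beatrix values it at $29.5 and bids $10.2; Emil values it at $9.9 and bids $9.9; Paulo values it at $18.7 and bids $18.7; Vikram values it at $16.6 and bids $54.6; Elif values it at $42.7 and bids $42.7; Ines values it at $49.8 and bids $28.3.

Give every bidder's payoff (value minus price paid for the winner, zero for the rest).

Ranking the bids: Vikram $54.6; Elif $42.7; Ines $28.3; Paulo $18.7; Beatrix $10.2; Emil $9.9.
Vikram has the top bid and wins; the price is the second-highest bid, $42.7.
Vikram's payoff = $16.6 − $42.7 = -$26.1. All other bidders lose, so their payoff is 0.

Payoffs: Beatrix $0.0, Emil $0.0, Paulo $0.0, Vikram -$26.1, Elif $0.0, Ines $0.0.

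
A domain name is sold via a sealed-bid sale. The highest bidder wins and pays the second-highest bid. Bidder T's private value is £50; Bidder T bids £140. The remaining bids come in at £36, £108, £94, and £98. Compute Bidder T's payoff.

Highest competing bid: £108.
Bidder T's bid £140 is the highest overall, so Bidder T wins and pays the second-highest bid, £108.
Payoff = value − price = £50 − £108 = -£58.

Bidder T's payoff: -£58.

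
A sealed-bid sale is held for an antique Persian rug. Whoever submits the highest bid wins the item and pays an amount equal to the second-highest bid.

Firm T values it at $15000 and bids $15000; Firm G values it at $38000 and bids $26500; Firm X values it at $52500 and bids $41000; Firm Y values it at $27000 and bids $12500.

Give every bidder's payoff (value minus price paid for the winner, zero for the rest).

Ranking the bids: Firm X $41000, then Firm G $26500, then Firm T $15000, then Firm Y $12500.
Firm X has the top bid and wins; the price is the second-highest bid, $26500.
Firm X's payoff = $52500 − $26500 = $26000. All other bidders lose, so their payoff is 0.

Payoffs: Firm T $0, Firm G $0, Firm X $26000, Firm Y $0.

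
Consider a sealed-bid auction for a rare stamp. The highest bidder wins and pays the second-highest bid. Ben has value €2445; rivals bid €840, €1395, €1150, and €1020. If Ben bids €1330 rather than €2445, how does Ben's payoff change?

The highest competing bid is €1395.
Bidding truthfully at €2445: Ben has the top bid, wins, and pays the second-highest bid €1395. Payoff = €2445 − €1395 = €1050.
Bidding €1330: the top bid is €1395 (a rival), so Ben loses. Payoff = €0.
Change = €0 − €1050 = -€1050.

Payoff change: -€1050.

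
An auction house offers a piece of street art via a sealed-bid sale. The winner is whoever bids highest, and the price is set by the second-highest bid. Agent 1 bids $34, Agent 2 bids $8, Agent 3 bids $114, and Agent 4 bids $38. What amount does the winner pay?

Sorted high to low: Agent 3 $114 > Agent 4 $38 > Agent 1 $34 > Agent 2 $8.
Agent 3 has the highest bid, so Agent 3 wins.
The second-highest bid is $38, so that is what Agent 3 pays.

The winner pays $38.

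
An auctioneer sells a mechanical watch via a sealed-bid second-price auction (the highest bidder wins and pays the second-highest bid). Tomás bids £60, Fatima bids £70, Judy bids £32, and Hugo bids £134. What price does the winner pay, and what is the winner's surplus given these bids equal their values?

Price £70; surplus £64.

Ordered from highest: Hugo £134; Fatima £70; Tomás £60; Judy £32.
Hugo is the highest bidder, so Hugo wins.
Under the second-price rule, the price is the second-highest bid: £70.
Surplus = £134 − £70 = £64.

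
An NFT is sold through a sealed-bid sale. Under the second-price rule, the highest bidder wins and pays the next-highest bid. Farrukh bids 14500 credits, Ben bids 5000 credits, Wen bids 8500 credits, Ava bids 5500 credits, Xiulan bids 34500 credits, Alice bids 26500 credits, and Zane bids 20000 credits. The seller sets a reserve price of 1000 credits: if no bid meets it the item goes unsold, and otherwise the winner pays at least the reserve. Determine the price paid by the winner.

The winner pays 26500 credits.

Bids in descending order: Xiulan 34500 credits; Alice 26500 credits; Zane 20000 credits; Farrukh 14500 credits; Wen 8500 credits; Ava 5500 credits; Ben 5000 credits.
Xiulan has the highest bid, so Xiulan wins.
The second-highest bid is 26500 credits, which exceeds the reserve, so that sets the price.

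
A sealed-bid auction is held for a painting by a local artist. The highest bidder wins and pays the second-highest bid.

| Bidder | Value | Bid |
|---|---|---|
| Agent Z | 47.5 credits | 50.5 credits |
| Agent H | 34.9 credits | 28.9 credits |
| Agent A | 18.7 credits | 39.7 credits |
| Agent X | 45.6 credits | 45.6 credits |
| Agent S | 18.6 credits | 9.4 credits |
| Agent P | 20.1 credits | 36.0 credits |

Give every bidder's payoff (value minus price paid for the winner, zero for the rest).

Ranking the bids: Agent Z 50.5 credits; Agent X 45.6 credits; Agent A 39.7 credits; Agent P 36.0 credits; Agent H 28.9 credits; Agent S 9.4 credits.
Agent Z has the top bid and wins; the price is the second-highest bid, 45.6 credits.
Agent Z's payoff = 47.5 credits − 45.6 credits = 1.9 credits. All other bidders lose, so their payoff is 0.

Agent Z 1.9 credits, Agent H 0.0 credits, Agent A 0.0 credits, Agent X 0.0 credits, Agent S 0.0 credits, Agent P 0.0 credits.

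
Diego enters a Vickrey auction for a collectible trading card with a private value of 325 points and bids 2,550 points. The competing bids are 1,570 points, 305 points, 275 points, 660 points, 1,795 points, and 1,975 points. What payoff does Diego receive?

Diego's payoff: -1,650 points.

Highest competing bid: 1,975 points.
Diego's bid 2,550 points is the highest overall, so Diego wins and pays the second-highest bid, 1,975 points.
Payoff = value − price = 325 points − 1,975 points = -1,650 points.
Overbidding won the item at a price above value — truthful bidding would have avoided this loss.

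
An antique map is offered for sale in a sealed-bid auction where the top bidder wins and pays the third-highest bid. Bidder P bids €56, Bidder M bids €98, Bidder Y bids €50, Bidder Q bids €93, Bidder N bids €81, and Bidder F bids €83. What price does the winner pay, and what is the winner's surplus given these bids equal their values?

Price €83; surplus €15.

Bids in descending order: Bidder M €98, then Bidder Q €93, then Bidder F €83, then Bidder N €81, then Bidder P €56, then Bidder Y €50.
Bidder M is the highest bidder, so Bidder M wins.
Under the third-price rule, the price is the third-highest bid: €83.
Surplus = €98 − €83 = €15.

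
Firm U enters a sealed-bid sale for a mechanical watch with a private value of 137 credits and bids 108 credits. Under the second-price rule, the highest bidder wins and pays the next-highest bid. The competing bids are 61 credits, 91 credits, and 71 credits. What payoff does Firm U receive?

Highest competing bid: 91 credits.
Firm U's bid 108 credits is the highest overall, so Firm U wins and pays the second-highest bid, 91 credits.
Payoff = value − price = 137 credits − 91 credits = 46 credits.

46 credits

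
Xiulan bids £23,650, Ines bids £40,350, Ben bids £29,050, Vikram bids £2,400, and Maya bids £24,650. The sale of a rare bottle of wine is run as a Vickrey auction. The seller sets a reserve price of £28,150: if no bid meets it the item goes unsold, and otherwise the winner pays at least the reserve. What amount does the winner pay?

Price paid: £29,050.

Sorted high to low: Ines £40,350; Ben £29,050; Maya £24,650; Xiulan £23,650; Vikram £2,400.
Ines has the highest bid, so Ines wins.
The second-highest bid is £29,050, which exceeds the reserve, so that sets the price.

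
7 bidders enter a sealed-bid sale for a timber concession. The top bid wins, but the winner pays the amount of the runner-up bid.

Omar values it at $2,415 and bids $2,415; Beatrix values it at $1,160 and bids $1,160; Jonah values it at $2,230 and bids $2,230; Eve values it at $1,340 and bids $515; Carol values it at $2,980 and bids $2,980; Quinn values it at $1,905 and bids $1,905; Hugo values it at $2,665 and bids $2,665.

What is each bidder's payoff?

Payoffs: Omar $0, Beatrix $0, Jonah $0, Eve $0, Carol $315, Quinn $0, Hugo $0.

Ordered from highest: Carol $2,980 > Hugo $2,665 > Omar $2,415 > Jonah $2,230 > Quinn $1,905 > Beatrix $1,160 > Eve $515.
Carol has the top bid and wins; the price is the second-highest bid, $2,665.
Carol's payoff = $2,980 − $2,665 = $315. All other bidders lose, so their payoff is 0.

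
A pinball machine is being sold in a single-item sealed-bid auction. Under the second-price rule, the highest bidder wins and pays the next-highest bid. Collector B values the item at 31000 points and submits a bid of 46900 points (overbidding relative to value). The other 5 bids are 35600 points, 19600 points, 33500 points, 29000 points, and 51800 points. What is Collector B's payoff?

0 points

Highest competing bid: 51800 points.
Collector B's bid 46900 points is not the highest, so Collector B loses, pays nothing, and earns zero payoff.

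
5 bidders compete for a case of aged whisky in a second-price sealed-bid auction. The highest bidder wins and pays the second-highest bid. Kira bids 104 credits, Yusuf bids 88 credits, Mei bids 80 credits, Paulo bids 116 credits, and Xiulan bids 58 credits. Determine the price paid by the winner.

The winner pays 104 credits.

Ordered from highest: Paulo 116 credits; Kira 104 credits; Yusuf 88 credits; Mei 80 credits; Xiulan 58 credits.
Paulo has the highest bid, so Paulo wins.
The second-highest bid is 104 credits, so that is what Paulo pays.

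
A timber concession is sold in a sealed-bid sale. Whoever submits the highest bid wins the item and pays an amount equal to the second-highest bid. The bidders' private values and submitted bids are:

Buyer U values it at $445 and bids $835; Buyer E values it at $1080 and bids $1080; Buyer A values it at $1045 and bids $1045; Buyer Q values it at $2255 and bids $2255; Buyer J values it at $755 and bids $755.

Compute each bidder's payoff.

Bids in descending order: Buyer Q $2255 > Buyer E $1080 > Buyer A $1045 > Buyer U $835 > Buyer J $755.
Buyer Q has the top bid and wins; the price is the second-highest bid, $1080.
Buyer Q's payoff = $2255 − $1080 = $1175. All other bidders lose, so their payoff is 0.

Payoffs: Buyer U $0, Buyer E $0, Buyer A $0, Buyer Q $1175, Buyer J $0.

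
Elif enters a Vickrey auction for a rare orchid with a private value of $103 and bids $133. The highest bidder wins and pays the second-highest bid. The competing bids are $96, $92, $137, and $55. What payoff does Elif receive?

Highest competing bid: $137.
Elif's bid $133 is not the highest, so Elif loses, pays nothing, and earns zero payoff.

Payoff = $0.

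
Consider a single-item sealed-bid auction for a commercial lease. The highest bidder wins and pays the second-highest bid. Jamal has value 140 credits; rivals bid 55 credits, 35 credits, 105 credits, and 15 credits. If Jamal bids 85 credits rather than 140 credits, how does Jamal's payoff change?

Change in payoff: -35 credits.

The highest competing bid is 105 credits.
Bidding truthfully at 140 credits: Jamal has the top bid, wins, and pays the second-highest bid 105 credits. Payoff = 140 credits − 105 credits = 35 credits.
Bidding 85 credits: the top bid is 105 credits (a rival), so Jamal loses. Payoff = 0 credits.
Change = 0 credits − 35 credits = -35 credits.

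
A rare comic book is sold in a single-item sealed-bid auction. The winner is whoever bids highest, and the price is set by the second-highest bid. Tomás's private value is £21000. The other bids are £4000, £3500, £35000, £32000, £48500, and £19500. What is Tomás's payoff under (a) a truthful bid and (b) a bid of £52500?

The highest competing bid is £48500.
Bidding truthfully at £21000: the top bid is £48500 (a rival), so Tomás loses. Payoff = £0.
Bidding £52500: Tomás has the top bid, wins, and pays the second-highest bid £48500. Payoff = £21000 − £48500 = -£27500.

Truthful: £0; alternative: -£27500.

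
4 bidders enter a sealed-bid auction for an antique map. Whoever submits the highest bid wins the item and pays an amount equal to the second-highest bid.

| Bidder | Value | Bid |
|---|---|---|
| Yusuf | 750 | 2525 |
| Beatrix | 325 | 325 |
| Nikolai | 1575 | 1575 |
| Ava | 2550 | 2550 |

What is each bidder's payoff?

Payoffs: Yusuf 0, Beatrix 0, Nikolai 0, Ava 25.

Ranking the bids: Ava 2550, then Yusuf 2525, then Nikolai 1575, then Beatrix 325.
Ava has the top bid and wins; the price is the second-highest bid, 2525.
Ava's payoff = 2550 − 2525 = 25. All other bidders lose, so their payoff is 0.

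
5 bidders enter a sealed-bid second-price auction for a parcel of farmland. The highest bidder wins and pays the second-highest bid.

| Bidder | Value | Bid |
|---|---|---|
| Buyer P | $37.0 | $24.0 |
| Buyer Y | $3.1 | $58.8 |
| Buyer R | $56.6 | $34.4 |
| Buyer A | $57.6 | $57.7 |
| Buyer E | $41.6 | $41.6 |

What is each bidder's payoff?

Buyer P $0.0, Buyer Y -$54.6, Buyer R $0.0, Buyer A $0.0, Buyer E $0.0.

Sorted high to low: Buyer Y $58.8, then Buyer A $57.7, then Buyer E $41.6, then Buyer R $34.4, then Buyer P $24.0.
Buyer Y has the top bid and wins; the price is the second-highest bid, $57.7.
Buyer Y's payoff = $3.1 − $57.7 = -$54.6. All other bidders lose, so their payoff is 0.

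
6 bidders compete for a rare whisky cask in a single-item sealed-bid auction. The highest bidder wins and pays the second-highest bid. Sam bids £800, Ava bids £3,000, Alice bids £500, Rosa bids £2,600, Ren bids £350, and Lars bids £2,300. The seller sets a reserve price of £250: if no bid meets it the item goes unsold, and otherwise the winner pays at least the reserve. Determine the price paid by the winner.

Price paid: £2,600.

Ordered from highest: Ava £3,000, then Rosa £2,600, then Lars £2,300, then Sam £800, then Alice £500, then Ren £350.
Ava has the highest bid, so Ava wins.
The second-highest bid is £2,600, which exceeds the reserve, so that sets the price.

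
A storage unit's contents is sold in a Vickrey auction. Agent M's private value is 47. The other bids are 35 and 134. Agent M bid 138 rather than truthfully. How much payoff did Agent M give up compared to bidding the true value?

The highest competing bid is 134.
Bidding truthfully at 47: the top bid is 134 (a rival), so Agent M loses. Payoff = 0.
Bidding 138: Agent M has the top bid, wins, and pays the second-highest bid 134. Payoff = 47 − 134 = -87.
Regret = truthful payoff − actual payoff = 0 − -87 = 87.

87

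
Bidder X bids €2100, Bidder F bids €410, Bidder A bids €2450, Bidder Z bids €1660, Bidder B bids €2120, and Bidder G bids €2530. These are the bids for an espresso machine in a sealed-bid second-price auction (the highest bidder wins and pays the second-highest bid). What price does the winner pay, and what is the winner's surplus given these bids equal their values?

The winner pays €2450 for a surplus of €80.

Ranking the bids: Bidder G €2530, then Bidder A €2450, then Bidder B €2120, then Bidder X €2100, then Bidder Z €1660, then Bidder F €410.
Bidder G is the highest bidder, so Bidder G wins.
Under the second-price rule, the price is the second-highest bid: €2450.
Surplus = €2530 − €2450 = €80.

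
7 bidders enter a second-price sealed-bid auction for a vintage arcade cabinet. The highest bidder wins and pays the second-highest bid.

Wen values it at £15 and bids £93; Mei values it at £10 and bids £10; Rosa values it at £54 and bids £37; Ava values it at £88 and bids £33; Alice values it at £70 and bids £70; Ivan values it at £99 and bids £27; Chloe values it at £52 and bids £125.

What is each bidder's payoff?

Ranking the bids: Chloe £125, then Wen £93, then Alice £70, then Rosa £37, then Ava £33, then Ivan £27, then Mei £10.
Chloe has the top bid and wins; the price is the second-highest bid, £93.
Chloe's payoff = £52 − £93 = -£41. All other bidders lose, so their payoff is 0.

Wen £0, Mei £0, Rosa £0, Ava £0, Alice £0, Ivan £0, Chloe -£41.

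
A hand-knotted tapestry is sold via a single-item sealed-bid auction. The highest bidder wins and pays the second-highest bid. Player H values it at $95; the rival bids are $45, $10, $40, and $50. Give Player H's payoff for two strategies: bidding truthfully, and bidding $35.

Truthful: $45; alternative: $0.

The highest competing bid is $50.
Bidding truthfully at $95: Player H has the top bid, wins, and pays the second-highest bid $50. Payoff = $95 − $50 = $45.
Bidding $35: the top bid is $50 (a rival), so Player H loses. Payoff = $0.
This is the dominant-strategy logic: truthful bidding weakly beats any alternative.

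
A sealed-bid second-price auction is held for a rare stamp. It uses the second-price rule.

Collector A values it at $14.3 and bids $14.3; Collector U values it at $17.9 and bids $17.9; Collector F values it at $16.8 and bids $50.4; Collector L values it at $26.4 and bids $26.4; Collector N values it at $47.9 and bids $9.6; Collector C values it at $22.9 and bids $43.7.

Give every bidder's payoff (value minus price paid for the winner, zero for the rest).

Bids in descending order: Collector F $50.4 > Collector C $43.7 > Collector L $26.4 > Collector U $17.9 > Collector A $14.3 > Collector N $9.6.
Collector F has the top bid and wins; the price is the second-highest bid, $43.7.
Collector F's payoff = $16.8 − $43.7 = -$26.9. All other bidders lose, so their payoff is 0.

Payoffs: Collector A $0.0, Collector U $0.0, Collector F -$26.9, Collector L $0.0, Collector N $0.0, Collector C $0.0.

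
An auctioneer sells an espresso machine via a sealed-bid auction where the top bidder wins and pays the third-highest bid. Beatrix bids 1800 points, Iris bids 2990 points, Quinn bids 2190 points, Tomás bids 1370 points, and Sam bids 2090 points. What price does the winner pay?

Price paid: 2090 points.

Sorted high to low: Iris 2990 points, then Quinn 2190 points, then Sam 2090 points, then Beatrix 1800 points, then Tomás 1370 points.
Iris is the highest bidder, so Iris wins.
Under the third-price rule, the price is the third-highest bid: 2090 points.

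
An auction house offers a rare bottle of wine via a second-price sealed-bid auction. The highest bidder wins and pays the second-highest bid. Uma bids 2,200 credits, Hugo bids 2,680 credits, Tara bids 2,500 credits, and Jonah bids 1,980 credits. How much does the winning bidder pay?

The winner pays 2,500 credits.

Ordered from highest: Hugo 2,680 credits > Tara 2,500 credits > Uma 2,200 credits > Jonah 1,980 credits.
Hugo has the highest bid, so Hugo wins.
The second-highest bid is 2,500 credits, so that is what Hugo pays.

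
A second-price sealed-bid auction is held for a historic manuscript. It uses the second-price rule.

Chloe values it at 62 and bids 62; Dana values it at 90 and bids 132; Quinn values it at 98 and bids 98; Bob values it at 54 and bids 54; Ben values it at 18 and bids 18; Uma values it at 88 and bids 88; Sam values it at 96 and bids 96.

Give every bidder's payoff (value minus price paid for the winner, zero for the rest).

Sorted high to low: Dana 132; Quinn 98; Sam 96; Uma 88; Chloe 62; Bob 54; Ben 18.
Dana has the top bid and wins; the price is the second-highest bid, 98.
Dana's payoff = 90 − 98 = -8. All other bidders lose, so their payoff is 0.

Payoffs: Chloe 0, Dana -8, Quinn 0, Bob 0, Ben 0, Uma 0, Sam 0.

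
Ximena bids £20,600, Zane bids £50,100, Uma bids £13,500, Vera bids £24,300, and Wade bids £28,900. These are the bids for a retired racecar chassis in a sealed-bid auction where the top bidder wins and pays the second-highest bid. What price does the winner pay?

Price paid: £28,900.

Ordered from highest: Zane £50,100; Wade £28,900; Vera £24,300; Ximena £20,600; Uma £13,500.
Zane is the highest bidder, so Zane wins.
Under the second-price rule, the price is the second-highest bid: £28,900.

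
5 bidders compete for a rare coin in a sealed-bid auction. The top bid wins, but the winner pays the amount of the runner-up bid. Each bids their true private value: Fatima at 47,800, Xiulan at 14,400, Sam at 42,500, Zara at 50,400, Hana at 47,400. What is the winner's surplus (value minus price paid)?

Bids in descending order: Zara 50,400 > Fatima 47,800 > Hana 47,400 > Sam 42,500 > Xiulan 14,400.
Zara wins with the top bid and pays the second-highest, 47,800.
Surplus = 50,400 − 47,800 = 2,600.

Winner's surplus: 2,600.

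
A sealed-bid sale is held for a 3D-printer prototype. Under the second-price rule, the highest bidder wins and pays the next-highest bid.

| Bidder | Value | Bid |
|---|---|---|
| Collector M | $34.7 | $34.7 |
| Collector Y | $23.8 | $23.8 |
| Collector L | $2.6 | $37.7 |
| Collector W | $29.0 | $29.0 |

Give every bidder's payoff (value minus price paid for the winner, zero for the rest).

Ranking the bids: Collector L $37.7 > Collector M $34.7 > Collector W $29.0 > Collector Y $23.8.
Collector L has the top bid and wins; the price is the second-highest bid, $34.7.
Collector L's payoff = $2.6 − $34.7 = -$32.1. All other bidders lose, so their payoff is 0.

Payoffs: Collector M $0.0, Collector Y $0.0, Collector L -$32.1, Collector W $0.0.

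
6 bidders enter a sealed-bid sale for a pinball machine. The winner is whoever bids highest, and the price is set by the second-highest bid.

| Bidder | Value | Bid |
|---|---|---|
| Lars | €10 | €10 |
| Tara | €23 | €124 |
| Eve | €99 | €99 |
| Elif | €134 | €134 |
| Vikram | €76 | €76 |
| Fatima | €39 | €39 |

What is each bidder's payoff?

Sorted high to low: Elif €134, then Tara €124, then Eve €99, then Vikram €76, then Fatima €39, then Lars €10.
Elif has the top bid and wins; the price is the second-highest bid, €124.
Elif's payoff = €134 − €124 = €10. All other bidders lose, so their payoff is 0.

Payoffs: Lars €0, Tara €0, Eve €0, Elif €10, Vikram €0, Fatima €0.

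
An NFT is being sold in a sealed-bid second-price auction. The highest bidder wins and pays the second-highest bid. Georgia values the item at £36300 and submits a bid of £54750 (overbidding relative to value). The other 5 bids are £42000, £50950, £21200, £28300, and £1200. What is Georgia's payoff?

-£14650

Highest competing bid: £50950.
Georgia's bid £54750 is the highest overall, so Georgia wins and pays the second-highest bid, £50950.
Payoff = value − price = £36300 − £50950 = -£14650.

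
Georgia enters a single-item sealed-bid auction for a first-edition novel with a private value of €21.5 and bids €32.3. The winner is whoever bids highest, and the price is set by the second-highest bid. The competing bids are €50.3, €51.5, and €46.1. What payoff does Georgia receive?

Highest competing bid: €51.5.
Georgia's bid €32.3 is not the highest, so Georgia loses, pays nothing, and earns zero payoff.

Georgia's payoff: €0.0.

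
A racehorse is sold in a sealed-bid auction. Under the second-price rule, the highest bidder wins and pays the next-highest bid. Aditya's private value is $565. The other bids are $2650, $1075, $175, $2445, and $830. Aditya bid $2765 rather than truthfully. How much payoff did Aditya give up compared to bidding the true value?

The highest competing bid is $2650.
Bidding truthfully at $565: the top bid is $2650 (a rival), so Aditya loses. Payoff = $0.
Bidding $2765: Aditya has the top bid, wins, and pays the second-highest bid $2650. Payoff = $565 − $2650 = -$2085.
Regret = truthful payoff − actual payoff = $0 − -$2085 = $2085.
This is the dominant-strategy logic: truthful bidding weakly beats any alternative.

$2085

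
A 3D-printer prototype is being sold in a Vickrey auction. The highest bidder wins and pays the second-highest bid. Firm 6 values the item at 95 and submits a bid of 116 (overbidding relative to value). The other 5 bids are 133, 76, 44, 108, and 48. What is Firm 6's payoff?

Highest competing bid: 133.
Firm 6's bid 116 is not the highest, so Firm 6 loses, pays nothing, and earns zero payoff.

The bidder's payoff: 0.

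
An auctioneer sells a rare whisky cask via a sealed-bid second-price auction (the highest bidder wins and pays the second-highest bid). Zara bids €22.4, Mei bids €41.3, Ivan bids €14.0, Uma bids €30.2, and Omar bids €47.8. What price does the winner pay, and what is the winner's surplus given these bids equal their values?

Bids in descending order: Omar €47.8; Mei €41.3; Uma €30.2; Zara €22.4; Ivan €14.0.
Omar is the highest bidder, so Omar wins.
Under the second-price rule, the price is the second-highest bid: €41.3.
Surplus = €47.8 − €41.3 = €6.5.

Price €41.3; surplus €6.5.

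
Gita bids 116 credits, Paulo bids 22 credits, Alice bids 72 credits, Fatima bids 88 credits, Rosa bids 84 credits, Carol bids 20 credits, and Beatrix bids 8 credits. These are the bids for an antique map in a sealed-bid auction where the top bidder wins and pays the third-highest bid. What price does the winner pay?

Bids in descending order: Gita 116 credits > Fatima 88 credits > Rosa 84 credits > Alice 72 credits > Paulo 22 credits > Carol 20 credits > Beatrix 8 credits.
Gita is the highest bidder, so Gita wins.
Under the third-price rule, the price is the third-highest bid: 84 credits.

84 credits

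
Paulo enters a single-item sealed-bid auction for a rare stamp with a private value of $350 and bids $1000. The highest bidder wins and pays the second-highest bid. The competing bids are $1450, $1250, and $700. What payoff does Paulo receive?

Paulo's payoff: $0.

Highest competing bid: $1450.
Paulo's bid $1000 is not the highest, so Paulo loses, pays nothing, and earns zero payoff.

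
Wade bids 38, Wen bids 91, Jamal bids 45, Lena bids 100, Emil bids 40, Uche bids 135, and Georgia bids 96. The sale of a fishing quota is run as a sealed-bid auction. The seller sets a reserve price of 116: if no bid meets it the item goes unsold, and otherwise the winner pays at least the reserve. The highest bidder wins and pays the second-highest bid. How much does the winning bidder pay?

Price paid: 116.

Ordered from highest: Uche 135 > Lena 100 > Georgia 96 > Wen 91 > Jamal 45 > Emil 40 > Wade 38.
Uche has the highest bid, so Uche wins.
The second-highest bid is 100, but the reserve 116 is higher, so the price is the reserve.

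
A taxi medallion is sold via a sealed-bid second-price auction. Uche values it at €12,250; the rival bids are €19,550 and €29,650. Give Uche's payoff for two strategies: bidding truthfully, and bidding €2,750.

Truthful: €0; alternative: €0.

The highest competing bid is €29,650.
Bidding truthfully at €12,250: the top bid is €29,650 (a rival), so Uche loses. Payoff = €0.
Bidding €2,750: the top bid is €29,650 (a rival), so Uche loses. Payoff = €0.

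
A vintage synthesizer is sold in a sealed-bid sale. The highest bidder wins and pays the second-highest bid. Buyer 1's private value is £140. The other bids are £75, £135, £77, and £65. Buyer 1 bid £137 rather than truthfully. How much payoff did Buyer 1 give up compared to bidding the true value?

The highest competing bid is £135.
Bidding truthfully at £140: Buyer 1 has the top bid, wins, and pays the second-highest bid £135. Payoff = £140 − £135 = £5.
Bidding £137: Buyer 1 has the top bid, wins, and pays the second-highest bid £135. Payoff = £140 − £135 = £5.
Regret = truthful payoff − actual payoff = £5 − £5 = £0.

£0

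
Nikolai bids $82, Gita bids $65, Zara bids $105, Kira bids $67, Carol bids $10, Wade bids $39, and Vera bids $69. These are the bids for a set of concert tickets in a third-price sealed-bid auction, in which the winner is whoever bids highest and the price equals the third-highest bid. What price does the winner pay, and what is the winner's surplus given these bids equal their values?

Ranking the bids: Zara $105; Nikolai $82; Vera $69; Kira $67; Gita $65; Wade $39; Carol $10.
Zara is the highest bidder, so Zara wins.
Under the third-price rule, the price is the third-highest bid: $69.
Surplus = $105 − $69 = $36.

Price $69; surplus $36.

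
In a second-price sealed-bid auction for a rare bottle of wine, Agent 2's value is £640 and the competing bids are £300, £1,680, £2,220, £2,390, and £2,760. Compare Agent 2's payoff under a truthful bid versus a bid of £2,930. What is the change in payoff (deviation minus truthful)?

-£2,120

The highest competing bid is £2,760.
Bidding truthfully at £640: the top bid is £2,760 (a rival), so Agent 2 loses. Payoff = £0.
Bidding £2,930: Agent 2 has the top bid, wins, and pays the second-highest bid £2,760. Payoff = £640 − £2,760 = -£2,120.
Change = -£2,120 − £0 = -£2,120.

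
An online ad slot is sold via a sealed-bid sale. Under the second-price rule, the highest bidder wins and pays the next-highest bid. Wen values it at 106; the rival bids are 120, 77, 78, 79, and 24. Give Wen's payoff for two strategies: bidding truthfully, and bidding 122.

The highest competing bid is 120.
Bidding truthfully at 106: the top bid is 120 (a rival), so Wen loses. Payoff = 0.
Bidding 122: Wen has the top bid, wins, and pays the second-highest bid 120. Payoff = 106 − 120 = -14.

(a) 0  (b) -14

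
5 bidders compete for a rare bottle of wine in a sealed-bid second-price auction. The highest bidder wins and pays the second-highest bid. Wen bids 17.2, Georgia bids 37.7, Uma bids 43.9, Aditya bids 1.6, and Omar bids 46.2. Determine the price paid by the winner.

Ranking the bids: Omar 46.2; Uma 43.9; Georgia 37.7; Wen 17.2; Aditya 1.6.
Omar has the highest bid, so Omar wins.
The second-highest bid is 43.9, so that is what Omar pays.

43.9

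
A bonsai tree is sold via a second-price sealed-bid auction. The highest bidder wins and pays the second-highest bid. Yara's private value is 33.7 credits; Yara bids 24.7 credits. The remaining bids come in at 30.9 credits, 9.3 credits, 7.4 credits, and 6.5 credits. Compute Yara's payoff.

Highest competing bid: 30.9 credits.
Yara's bid 24.7 credits is not the highest, so Yara loses, pays nothing, and earns zero payoff.

0.0 credits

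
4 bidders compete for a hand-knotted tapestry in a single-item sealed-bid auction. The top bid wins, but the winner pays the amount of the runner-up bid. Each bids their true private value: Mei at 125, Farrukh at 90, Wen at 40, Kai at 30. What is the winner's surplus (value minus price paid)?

Winner's surplus: 35.

Ordered from highest: Mei 125, then Farrukh 90, then Wen 40, then Kai 30.
Mei wins with the top bid and pays the second-highest, 90.
Surplus = 125 − 90 = 35.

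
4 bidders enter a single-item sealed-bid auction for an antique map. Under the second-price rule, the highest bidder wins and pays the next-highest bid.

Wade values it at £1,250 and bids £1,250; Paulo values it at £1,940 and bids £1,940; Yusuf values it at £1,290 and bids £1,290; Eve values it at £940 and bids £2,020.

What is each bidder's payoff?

Payoffs: Wade £0, Paulo £0, Yusuf £0, Eve -£1,000.

Sorted high to low: Eve £2,020 > Paulo £1,940 > Yusuf £1,290 > Wade £1,250.
Eve has the top bid and wins; the price is the second-highest bid, £1,940.
Eve's payoff = £940 − £1,940 = -£1,000. All other bidders lose, so their payoff is 0.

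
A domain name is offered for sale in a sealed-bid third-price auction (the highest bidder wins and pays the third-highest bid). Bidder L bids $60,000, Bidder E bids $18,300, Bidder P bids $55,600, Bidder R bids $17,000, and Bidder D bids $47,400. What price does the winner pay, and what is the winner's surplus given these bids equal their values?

The winner pays $47,400 for a surplus of $12,600.

Sorted high to low: Bidder L $60,000, then Bidder P $55,600, then Bidder D $47,400, then Bidder E $18,300, then Bidder R $17,000.
Bidder L is the highest bidder, so Bidder L wins.
Under the third-price rule, the price is the third-highest bid: $47,400.
Surplus = $60,000 − $47,400 = $12,600.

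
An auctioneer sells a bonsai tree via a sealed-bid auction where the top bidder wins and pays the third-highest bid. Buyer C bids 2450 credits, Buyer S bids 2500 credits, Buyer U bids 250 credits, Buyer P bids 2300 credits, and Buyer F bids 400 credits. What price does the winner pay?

Price paid: 2300 credits.

Ordered from highest: Buyer S 2500 credits; Buyer C 2450 credits; Buyer P 2300 credits; Buyer F 400 credits; Buyer U 250 credits.
Buyer S is the highest bidder, so Buyer S wins.
Under the third-price rule, the price is the third-highest bid: 2300 credits.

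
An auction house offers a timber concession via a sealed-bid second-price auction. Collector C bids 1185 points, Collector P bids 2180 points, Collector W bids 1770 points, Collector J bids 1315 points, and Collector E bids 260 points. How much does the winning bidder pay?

Sorted high to low: Collector P 2180 points > Collector W 1770 points > Collector J 1315 points > Collector C 1185 points > Collector E 260 points.
Collector P has the highest bid, so Collector P wins.
The second-highest bid is 1770 points, so that is what Collector P pays.

Price paid: 1770 points.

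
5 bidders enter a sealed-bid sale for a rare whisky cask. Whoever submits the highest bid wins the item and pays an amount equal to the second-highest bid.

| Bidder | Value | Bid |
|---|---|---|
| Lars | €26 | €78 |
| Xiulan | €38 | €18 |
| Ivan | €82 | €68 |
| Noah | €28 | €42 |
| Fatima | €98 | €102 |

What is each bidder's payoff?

Bids in descending order: Fatima €102 > Lars €78 > Ivan €68 > Noah €42 > Xiulan €18.
Fatima has the top bid and wins; the price is the second-highest bid, €78.
Fatima's payoff = €98 − €78 = €20. All other bidders lose, so their payoff is 0.

Lars €0, Xiulan €0, Ivan €0, Noah €0, Fatima €20.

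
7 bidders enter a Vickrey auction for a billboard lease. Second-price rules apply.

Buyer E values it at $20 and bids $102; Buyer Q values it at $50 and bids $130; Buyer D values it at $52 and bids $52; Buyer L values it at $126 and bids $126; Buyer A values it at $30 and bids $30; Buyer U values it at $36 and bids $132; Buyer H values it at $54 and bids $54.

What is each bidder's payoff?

Buyer E $0, Buyer Q $0, Buyer D $0, Buyer L $0, Buyer A $0, Buyer U -$94, Buyer H $0.

Bids in descending order: Buyer U $132, then Buyer Q $130, then Buyer L $126, then Buyer E $102, then Buyer H $54, then Buyer D $52, then Buyer A $30.
Buyer U has the top bid and wins; the price is the second-highest bid, $130.
Buyer U's payoff = $36 − $130 = -$94. All other bidders lose, so their payoff is 0.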